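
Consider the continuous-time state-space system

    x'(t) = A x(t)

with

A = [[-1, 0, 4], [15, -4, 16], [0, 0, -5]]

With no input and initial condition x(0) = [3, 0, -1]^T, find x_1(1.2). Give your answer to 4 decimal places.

det(sI - A) = s^3 - (tr A)s^2 + (M11 + M22 + M33)s - det A, where Mii is the 2×2 principal minor of A obtained by deleting row i and column i.
tr A = (-1) + (-4) + (-5) = -10; M11 = (-4)·(-5) - 16·0 = 20 - 0 = 20; M22 = (-1)·(-5) - 4·0 = 5 - 0 = 5; M33 = (-1)·(-4) - 0·15 = 4 - 0 = 4; sum of minors = 29.
det A = (-1)·((-4)·(-5) - 16·0) - 0·(15·(-5) - 16·0) + 4·(15·0 - (-4)·0) = (-1)·20 - 0·(-75) + 4·0 = -20.
So p(s) = det(sI - A) = s^3 + 10s^2 + 29s + 20.
Rational-root test: any integer root divides 20. Testing small divisors, s = -1 works: p(-1) = -1 + 10 + (-29) + 20 = 0, so (s + 1) is a factor.
Dividing, p(s) = (s + 1)(s^2 + 9s + 20).
Factor s^2 + 9s + 20: two numbers with sum -9 and product 20 are -4 and -5, so s^2 + 9s + 20 = (s + 4)(s + 5).
Hence p(s) = (s + 1) (s + 4) (s + 5), with roots -5, -4, -1.
The eigenvalues -5, -4, -1 are distinct and real, so A is diagonalisable and x(t) = e^{At} x(0) = V diag(e^{λ_i t}) V^{-1} x(0), where the columns of V are the eigenvectors.
λ = -5: A - (-5)I = [[4, 0, 4], [15, 1, 16], [0, 0, 0]]. v must be orthogonal to every row; (row 1) × (row 2) = [-4, -4, 4], so take v_1 = [1, 1, -1]^T.
λ = -4: A - (-4)I = [[3, 0, 4], [15, 0, 16], [0, 0, -1]]. v must be orthogonal to every row; (row 1) × (row 2) = [0, 12, 0], so take v_2 = [0, 1, 0]^T.
λ = -1: A - (-1)I = [[0, 0, 4], [15, -3, 16], [0, 0, -4]]. v must be orthogonal to every row; (row 1) × (row 2) = [12, 60, 0], so take v_3 = [1, 5, 0]^T.
V = [v_1 v_2 v_3] = [[1, 0, 1], [1, 1, 5], [-1, 0, 0]] has det V = 1, so V^{-1} = adj(V)/det V = [[0, 0, -1], [-5, 1, -4], [1, 0, 1]].
Modal coordinates z(0) = V^{-1} x(0): 0·3 + 0·0 + (-1)·(-1) = 1; (-5)·3 + 1·0 + (-4)·(-1) = -11; 1·3 + 0·0 + 1·(-1) = 2; so z(0) = [1, -11, 2]^T.
x_1(t) = Σ_i (v_i)_1 · z_i(0) · e^{λ_i t} (row 1 of V times the modal terms).
x_1(1.2) = 1·1·e^{-5·1.2} + 0·(-11)·e^{-4·1.2} + 1·2·e^{-1·1.2} = 1·0.002479 + 0·0.008230 + 2·0.301194 = 0.6049.

0.6049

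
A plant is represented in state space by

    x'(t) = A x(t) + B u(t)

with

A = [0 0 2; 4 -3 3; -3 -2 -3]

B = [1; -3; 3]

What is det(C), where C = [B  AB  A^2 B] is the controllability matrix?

-2624

AB = [[6], [22], [-6]]
A^2B = [[-12], [-60], [-44]]
Controllability matrix C = [B  AB  A^2B] = [[1, 6, -12], [-3, 22, -60], [3, -6, -44]]
Expanding along the first row, det(C) = 1·(22·(-44) - (-60)·(-6)) - 6·((-3)·(-44) - (-60)·3) + (-12)·((-3)·(-6) - 22·3) = 1·(-1328) - 6·312 + (-12)·(-48) = -2624
Since det(C) ≠ 0, rank(C) = 3 and the system is completely controllable.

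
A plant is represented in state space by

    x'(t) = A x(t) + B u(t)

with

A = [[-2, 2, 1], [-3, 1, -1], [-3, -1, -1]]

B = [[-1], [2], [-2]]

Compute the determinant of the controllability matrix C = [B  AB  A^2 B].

550

AB = [[4], [7], [3]]
A^2B = [[9], [-8], [-22]]
Controllability matrix C = [B  AB  A^2B] = [[-1, 4, 9], [2, 7, -8], [-2, 3, -22]]
Expanding along the first row, det(C) = (-1)·(7·(-22) - (-8)·3) - 4·(2·(-22) - (-8)·(-2)) + 9·(2·3 - 7·(-2)) = (-1)·(-130) - 4·(-60) + 9·20 = 550
Since det(C) ≠ 0, rank(C) = 3 and the system is completely controllable.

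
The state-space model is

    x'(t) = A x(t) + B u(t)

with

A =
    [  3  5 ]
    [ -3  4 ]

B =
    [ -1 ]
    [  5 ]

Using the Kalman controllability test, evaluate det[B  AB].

-133

AB = [[22], [23]]
Controllability matrix C = [B  AB] = [[-1, 22], [5, 23]]
det(C) = (-1)·23 - 22·5 = -23 - 110 = -133
Since det(C) ≠ 0, rank(C) = 2 and the system is completely controllable.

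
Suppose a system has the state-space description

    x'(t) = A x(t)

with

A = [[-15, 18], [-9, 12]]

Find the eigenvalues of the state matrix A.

-6, 3

det(sI - A) = s^2 - (tr A)s + det A, with tr A = (-15) + 12 = -3 and det A = (-15)·12 - 18·(-9) = -180 - (-162) = -18.
So p(s) = det(sI - A) = s^2 + 3s - 18.
Factor s^2 + 3s - 18: two numbers with sum -3 and product -18 are 3 and -6, so s^2 + 3s - 18 = (s - 3)(s + 6).
Hence p(s) = (s - 3) (s + 6), with roots -6, 3.
At least one eigenvalue has non-negative real part, so the system is not asymptotically stable.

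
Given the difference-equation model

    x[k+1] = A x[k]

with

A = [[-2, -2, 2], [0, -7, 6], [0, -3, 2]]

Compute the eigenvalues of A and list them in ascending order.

-4, -2, -1

det(zI - A) = z^3 - (tr A)z^2 + (M11 + M22 + M33)z - det A, where Mii is the 2×2 principal minor of A obtained by deleting row i and column i.
tr A = (-2) + (-7) + 2 = -7; M11 = (-7)·2 - 6·(-3) = -14 - (-18) = 4; M22 = (-2)·2 - 2·0 = -4 - 0 = -4; M33 = (-2)·(-7) - (-2)·0 = 14 - 0 = 14; sum of minors = 14.
det A = (-2)·((-7)·2 - 6·(-3)) - (-2)·(0·2 - 6·0) + 2·(0·(-3) - (-7)·0) = (-2)·4 - (-2)·0 + 2·0 = -8.
So p(z) = det(zI - A) = z^3 + 7z^2 + 14z + 8.
Rational-root test: any integer root divides 8. Testing small divisors, z = -1 works: p(-1) = -1 + 7 + (-14) + 8 = 0, so (z + 1) is a factor.
Dividing, p(z) = (z + 1)(z^2 + 6z + 8).
Factor z^2 + 6z + 8: two numbers with sum -6 and product 8 are -2 and -4, so z^2 + 6z + 8 = (z + 2)(z + 4).
Hence p(z) = (z + 1) (z + 2) (z + 4), with roots -4, -2, -1.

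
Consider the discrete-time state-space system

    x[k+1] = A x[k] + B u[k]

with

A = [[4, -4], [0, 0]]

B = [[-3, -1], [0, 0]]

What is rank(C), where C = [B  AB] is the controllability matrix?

1

AB = [[-12, -4], [0, 0]]
Controllability matrix C = [B  AB] = [[-3, -1, -12, -4], [0, 0, 0, 0]]
Every column of C is a scalar multiple of column 1 = [-3, 0] (multipliers 1, 1/3, 4, 4/3), so the columns span a one-dimensional space.
C ≠ 0, hence rank(C) = 1.
rank(C) = 1 < n = 2, so the pair (A, B) is not completely controllable.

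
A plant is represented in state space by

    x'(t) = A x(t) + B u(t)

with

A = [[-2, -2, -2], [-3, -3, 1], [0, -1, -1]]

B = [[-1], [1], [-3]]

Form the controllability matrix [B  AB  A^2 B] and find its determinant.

179

AB = [[6], [-3], [2]]
A^2B = [[-10], [-7], [1]]
Controllability matrix C = [B  AB  A^2B] = [[-1, 6, -10], [1, -3, -7], [-3, 2, 1]]
Expanding along the first row, det(C) = (-1)·((-3)·1 - (-7)·2) - 6·(1·1 - (-7)·(-3)) + (-10)·(1·2 - (-3)·(-3)) = (-1)·11 - 6·(-20) + (-10)·(-7) = 179
Since det(C) ≠ 0, rank(C) = 3 and the system is completely controllable.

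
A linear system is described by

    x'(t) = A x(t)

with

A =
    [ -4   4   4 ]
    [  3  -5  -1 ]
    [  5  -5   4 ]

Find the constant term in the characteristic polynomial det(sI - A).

Expand det(sI - A) for the 3×3 matrix.
p(s) = s^3 + 5s^2 - 53s - 72.
(Check: constant term = det(-A) = (-1)^3 det A = -72; coefficient of s^2 = -tr A = 5.)
The constant term is -72.

-72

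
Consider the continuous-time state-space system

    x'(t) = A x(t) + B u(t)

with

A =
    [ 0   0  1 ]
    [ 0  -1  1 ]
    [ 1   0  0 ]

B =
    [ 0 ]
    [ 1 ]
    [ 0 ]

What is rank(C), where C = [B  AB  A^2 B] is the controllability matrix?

1

AB = [[0], [-1], [0]]
A^2B = [[0], [1], [0]]
Controllability matrix C = [B  AB  A^2B] = [[0, 0, 0], [1, -1, 1], [0, 0, 0]]
Every column of C is a scalar multiple of column 1 = [0, 1, 0] (multipliers 1, -1, 1), so the columns span a one-dimensional space.
C ≠ 0, hence rank(C) = 1.
rank(C) = 1 < n = 3, so the pair (A, B) is not completely controllable.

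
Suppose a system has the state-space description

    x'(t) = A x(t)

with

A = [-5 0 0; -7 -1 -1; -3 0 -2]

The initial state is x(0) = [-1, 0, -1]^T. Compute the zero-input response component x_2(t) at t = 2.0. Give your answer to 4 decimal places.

det(sI - A) = s^3 - (tr A)s^2 + (M11 + M22 + M33)s - det A, where Mii is the 2×2 principal minor of A obtained by deleting row i and column i.
tr A = (-5) + (-1) + (-2) = -8; M11 = (-1)·(-2) - (-1)·0 = 2 - 0 = 2; M22 = (-5)·(-2) - 0·(-3) = 10 - 0 = 10; M33 = (-5)·(-1) - 0·(-7) = 5 - 0 = 5; sum of minors = 17.
det A = (-5)·((-1)·(-2) - (-1)·0) - 0·((-7)·(-2) - (-1)·(-3)) + 0·((-7)·0 - (-1)·(-3)) = (-5)·2 - 0·11 + 0·(-3) = -10.
So p(s) = det(sI - A) = s^3 + 8s^2 + 17s + 10.
Rational-root test: any integer root divides 10. Testing small divisors, s = -1 works: p(-1) = -1 + 8 + (-17) + 10 = 0, so (s + 1) is a factor.
Dividing, p(s) = (s + 1)(s^2 + 7s + 10).
Factor s^2 + 7s + 10: two numbers with sum -7 and product 10 are -2 and -5, so s^2 + 7s + 10 = (s + 2)(s + 5).
Hence p(s) = (s + 1) (s + 2) (s + 5), with roots -5, -2, -1.
The eigenvalues -5, -2, -1 are distinct and real, so A is diagonalisable and x(t) = e^{At} x(0) = V diag(e^{λ_i t}) V^{-1} x(0), where the columns of V are the eigenvectors.
λ = -5: A - (-5)I = [[0, 0, 0], [-7, 4, -1], [-3, 0, 3]]. v must be orthogonal to every row; (row 2) × (row 3) = [12, 24, 12], so take v_1 = [1, 2, 1]^T.
λ = -2: A - (-2)I = [[-3, 0, 0], [-7, 1, -1], [-3, 0, 0]]. v must be orthogonal to every row; (row 1) × (row 2) = [0, -3, -3], so take v_2 = [0, 1, 1]^T.
λ = -1: A - (-1)I = [[-4, 0, 0], [-7, 0, -1], [-3, 0, -1]]. v must be orthogonal to every row; (row 1) × (row 2) = [0, -4, 0], so take v_3 = [0, 1, 0]^T.
V = [v_1 v_2 v_3] = [[1, 0, 0], [2, 1, 1], [1, 1, 0]] has det V = -1, so V^{-1} = adj(V)/det V = [[1, 0, 0], [-1, 0, 1], [-1, 1, -1]].
Modal coordinates z(0) = V^{-1} x(0): 1·(-1) + 0·0 + 0·(-1) = -1; (-1)·(-1) + 0·0 + 1·(-1) = 0; (-1)·(-1) + 1·0 + (-1)·(-1) = 2; so z(0) = [-1, 0, 2]^T.
x_2(t) = Σ_i (v_i)_2 · z_i(0) · e^{λ_i t} (row 2 of V times the modal terms).
x_2(2.0) = 2·(-1)·e^{-5·2.0} + 1·0·e^{-2·2.0} + 1·2·e^{-1·2.0} = (-2)·0.000045 + 0·0.018316 + 2·0.135335 = 0.2706.

0.2706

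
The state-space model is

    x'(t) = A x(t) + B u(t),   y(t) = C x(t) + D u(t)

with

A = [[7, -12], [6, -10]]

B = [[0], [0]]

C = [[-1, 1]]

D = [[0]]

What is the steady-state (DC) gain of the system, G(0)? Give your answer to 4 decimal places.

G(0) = C(-A)^{-1}B + D = -C A^{-1} B + D.
det A = 2, so A^{-1} = (1/2)·adj(A) = [[-5, 6], [-3, 7/2]]
A^{-1} B = [0, 0]^T
C A^{-1} B = 0
G(0) = D - C A^{-1} B = 0 - (0) = 0

0.0000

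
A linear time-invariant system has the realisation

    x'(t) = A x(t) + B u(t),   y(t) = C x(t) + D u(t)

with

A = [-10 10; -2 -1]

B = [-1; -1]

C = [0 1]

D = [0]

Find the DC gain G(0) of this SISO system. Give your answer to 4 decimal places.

G(0) = C(-A)^{-1}B + D = -C A^{-1} B + D.
det A = 30, so A^{-1} = (1/30)·adj(A) = [[-1/30, -1/3], [1/15, -1/3]]
A^{-1} B = [11/30, 4/15]^T
C A^{-1} B = 4/15
G(0) = D - C A^{-1} B = 0 - (4/15) = -4/15 ≈ -0.2667

-0.2667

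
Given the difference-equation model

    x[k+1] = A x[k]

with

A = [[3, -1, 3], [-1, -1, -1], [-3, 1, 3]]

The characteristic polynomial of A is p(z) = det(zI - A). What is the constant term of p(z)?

24

Expand det(zI - A) for the 3×3 matrix.
p(z) = z^3 - 5z^2 + 12z + 24.
(Check: constant term = det(-A) = (-1)^3 det A = 24; coefficient of z^2 = -tr A = -5.)
The constant term is 24.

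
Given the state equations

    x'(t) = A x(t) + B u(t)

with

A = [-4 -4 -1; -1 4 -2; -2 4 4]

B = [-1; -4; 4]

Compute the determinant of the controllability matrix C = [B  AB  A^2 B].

AB = [[16], [-23], [2]]
A^2B = [[26], [-112], [-116]]
Controllability matrix C = [B  AB  A^2B] = [[-1, 16, 26], [-4, -23, -112], [4, 2, -116]]
Expanding along the first row, det(C) = (-1)·((-23)·(-116) - (-112)·2) - 16·((-4)·(-116) - (-112)·4) + 26·((-4)·2 - (-23)·4) = (-1)·2892 - 16·912 + 26·84 = -15300
Since det(C) ≠ 0, rank(C) = 3 and the system is completely controllable.

-15300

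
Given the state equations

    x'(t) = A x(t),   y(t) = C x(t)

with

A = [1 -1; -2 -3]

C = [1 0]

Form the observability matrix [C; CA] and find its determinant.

CA = [[1, -1]]
Observability matrix O = [C; CA] = [[1, 0], [1, -1]]
det(O) = 1·(-1) - 0·1 = -1 - 0 = -1
Since det(O) ≠ 0, rank(O) = 2 and the system is completely observable.

-1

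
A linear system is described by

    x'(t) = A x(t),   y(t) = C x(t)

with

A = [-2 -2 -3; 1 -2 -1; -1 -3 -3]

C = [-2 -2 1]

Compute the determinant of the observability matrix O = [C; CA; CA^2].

CA = [[1, 5, 5]]
CA^2 = [[-2, -27, -23]]
Observability matrix O = [C; CA; CA^2] = [[-2, -2, 1], [1, 5, 5], [-2, -27, -23]]
Expanding along the first row, det(O) = (-2)·(5·(-23) - 5·(-27)) - (-2)·(1·(-23) - 5·(-2)) + 1·(1·(-27) - 5·(-2)) = (-2)·20 - (-2)·(-13) + 1·(-17) = -83
Since det(O) ≠ 0, rank(O) = 3 and the system is completely observable.

-83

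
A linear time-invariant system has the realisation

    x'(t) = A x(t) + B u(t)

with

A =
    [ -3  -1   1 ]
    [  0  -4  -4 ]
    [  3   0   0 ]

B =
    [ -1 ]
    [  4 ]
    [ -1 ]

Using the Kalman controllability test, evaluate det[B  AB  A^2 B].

-540

AB = [[-2], [-12], [-3]]
A^2B = [[15], [60], [-6]]
Controllability matrix C = [B  AB  A^2B] = [[-1, -2, 15], [4, -12, 60], [-1, -3, -6]]
Expanding along the first row, det(C) = (-1)·((-12)·(-6) - 60·(-3)) - (-2)·(4·(-6) - 60·(-1)) + 15·(4·(-3) - (-12)·(-1)) = (-1)·252 - (-2)·36 + 15·(-24) = -540
Since det(C) ≠ 0, rank(C) = 3 and the system is completely controllable.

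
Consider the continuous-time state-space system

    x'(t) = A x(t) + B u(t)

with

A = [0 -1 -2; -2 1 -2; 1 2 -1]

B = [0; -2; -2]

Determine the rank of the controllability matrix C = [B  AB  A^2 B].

AB = [[6], [2], [-2]]
A^2B = [[2], [-6], [12]]
Controllability matrix C = [B  AB  A^2B] = [[0, 6, 2], [-2, 2, -6], [-2, -2, 12]]
det(C) = 0·(2·12 - (-6)·(-2)) - 6·((-2)·12 - (-6)·(-2)) + 2·((-2)·(-2) - 2·(-2)) = 0·12 - 6·(-36) + 2·8 = 232 ≠ 0, so rank(C) = 3.
rank(C) = 3 = n, so the pair (A, B) is completely controllable.

3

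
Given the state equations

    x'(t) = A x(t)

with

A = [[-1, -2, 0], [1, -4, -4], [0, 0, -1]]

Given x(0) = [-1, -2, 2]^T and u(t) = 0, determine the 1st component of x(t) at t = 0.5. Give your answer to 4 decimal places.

det(sI - A) = s^3 - (tr A)s^2 + (M11 + M22 + M33)s - det A, where Mii is the 2×2 principal minor of A obtained by deleting row i and column i.
tr A = (-1) + (-4) + (-1) = -6; M11 = (-4)·(-1) - (-4)·0 = 4 - 0 = 4; M22 = (-1)·(-1) - 0·0 = 1 - 0 = 1; M33 = (-1)·(-4) - (-2)·1 = 4 - (-2) = 6; sum of minors = 11.
det A = (-1)·((-4)·(-1) - (-4)·0) - (-2)·(1·(-1) - (-4)·0) + 0·(1·0 - (-4)·0) = (-1)·4 - (-2)·(-1) + 0·0 = -6.
So p(s) = det(sI - A) = s^3 + 6s^2 + 11s + 6.
Rational-root test: any integer root divides 6. Testing small divisors, s = -1 works: p(-1) = -1 + 6 + (-11) + 6 = 0, so (s + 1) is a factor.
Dividing, p(s) = (s + 1)(s^2 + 5s + 6).
Factor s^2 + 5s + 6: two numbers with sum -5 and product 6 are -2 and -3, so s^2 + 5s + 6 = (s + 2)(s + 3).
Hence p(s) = (s + 1) (s + 2) (s + 3), with roots -3, -2, -1.
The eigenvalues -3, -2, -1 are distinct and real, so A is diagonalisable and x(t) = e^{At} x(0) = V diag(e^{λ_i t}) V^{-1} x(0), where the columns of V are the eigenvectors.
λ = -3: A - (-3)I = [[2, -2, 0], [1, -1, -4], [0, 0, 2]]. v must be orthogonal to every row; (row 1) × (row 2) = [8, 8, 0], so take v_1 = [-1, -1, 0]^T.
λ = -2: A - (-2)I = [[1, -2, 0], [1, -2, -4], [0, 0, 1]]. v must be orthogonal to every row; (row 1) × (row 2) = [8, 4, 0], so take v_2 = [2, 1, 0]^T.
λ = -1: A - (-1)I = [[0, -2, 0], [1, -3, -4], [0, 0, 0]]. v must be orthogonal to every row; (row 1) × (row 2) = [8, 0, 2], so take v_3 = [4, 0, 1]^T.
V = [v_1 v_2 v_3] = [[-1, 2, 4], [-1, 1, 0], [0, 0, 1]] has det V = 1, so V^{-1} = adj(V)/det V = [[1, -2, -4], [1, -1, -4], [0, 0, 1]].
Modal coordinates z(0) = V^{-1} x(0): 1·(-1) + (-2)·(-2) + (-4)·2 = -5; 1·(-1) + (-1)·(-2) + (-4)·2 = -7; 0·(-1) + 0·(-2) + 1·2 = 2; so z(0) = [-5, -7, 2]^T.
x_1(t) = Σ_i (v_i)_1 · z_i(0) · e^{λ_i t} (row 1 of V times the modal terms).
x_1(0.5) = (-1)·(-5)·e^{-3·0.5} + 2·(-7)·e^{-2·0.5} + 4·2·e^{-1·0.5} = 5·0.223130 + (-14)·0.367879 + 8·0.606531 = 0.8176.

0.8176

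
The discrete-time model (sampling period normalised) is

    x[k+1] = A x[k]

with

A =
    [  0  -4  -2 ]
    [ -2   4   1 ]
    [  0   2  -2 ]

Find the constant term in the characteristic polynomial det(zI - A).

Expand det(zI - A) for the 3×3 matrix.
p(z) = z^3 - 2z^2 - 18z - 24.
(Check: constant term = det(-A) = (-1)^3 det A = -24; coefficient of z^2 = -tr A = -2.)
The constant term is -24.

-24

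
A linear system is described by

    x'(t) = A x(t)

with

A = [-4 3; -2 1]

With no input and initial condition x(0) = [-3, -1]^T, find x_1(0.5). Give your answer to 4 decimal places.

-0.3877

det(sI - A) = s^2 - (tr A)s + det A, with tr A = (-4) + 1 = -3 and det A = (-4)·1 - 3·(-2) = -4 - (-6) = 2.
So p(s) = det(sI - A) = s^2 + 3s + 2.
Factor s^2 + 3s + 2: two numbers with sum -3 and product 2 are -1 and -2, so s^2 + 3s + 2 = (s + 1)(s + 2).
Hence p(s) = (s + 1) (s + 2), with roots -2, -1.
The eigenvalues -2, -1 are distinct and real, so A is diagonalisable and x(t) = e^{At} x(0) = V diag(e^{λ_i t}) V^{-1} x(0), where the columns of V are the eigenvectors.
λ = -2: A - (-2)I = [[-2, 3], [-2, 3]]. Row 1 gives (-2)·v1 + 3·v2 = 0, so take v_1 = [3, 2]^T.
λ = -1: A - (-1)I = [[-3, 3], [-2, 2]]. Row 1 gives (-3)·v1 + 3·v2 = 0, so take v_2 = [-1, -1]^T.
V = [v_1 v_2] = [[3, -1], [2, -1]] has det V = -1, so V^{-1} = adj(V)/det V = [[1, -1], [2, -3]].
Modal coordinates z(0) = V^{-1} x(0): 1·(-3) + (-1)·(-1) = -2; 2·(-3) + (-3)·(-1) = -3; so z(0) = [-2, -3]^T.
x_1(t) = Σ_i (v_i)_1 · z_i(0) · e^{λ_i t} (row 1 of V times the modal terms).
x_1(0.5) = 3·(-2)·e^{-2·0.5} + (-1)·(-3)·e^{-1·0.5} = (-6)·0.367879 + 3·0.606531 = -0.3877.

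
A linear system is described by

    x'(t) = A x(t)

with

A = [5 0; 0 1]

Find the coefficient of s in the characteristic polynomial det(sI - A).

For a 2×2 matrix, det(sI - A) = s^2 - (tr A)s + det A.
tr A = 6, det A = 5.
So p(s) = s^2 - 6s + 5.
The coefficient of s is -6.

-6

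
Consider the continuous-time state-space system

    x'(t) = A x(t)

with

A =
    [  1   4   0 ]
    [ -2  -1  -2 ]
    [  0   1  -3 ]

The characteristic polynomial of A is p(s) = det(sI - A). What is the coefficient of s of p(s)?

Expand det(sI - A) for the 3×3 matrix.
p(s) = s^3 + 3s^2 + 9s + 19.
(Check: constant term = det(-A) = (-1)^3 det A = 19; coefficient of s^2 = -tr A = 3.)
The coefficient of s is 9.

9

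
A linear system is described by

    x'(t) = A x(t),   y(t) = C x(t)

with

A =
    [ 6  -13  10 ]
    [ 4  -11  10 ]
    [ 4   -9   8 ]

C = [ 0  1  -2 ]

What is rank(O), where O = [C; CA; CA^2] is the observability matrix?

2

CA = [[-4, 7, -6]]
CA^2 = [[-20, 29, -18]]
Observability matrix O = [C; CA; CA^2] = [[0, 1, -2], [-4, 7, -6], [-20, 29, -18]]
The columns c1, c2, c3 of O are linearly dependent: 2·c1 + 2·c2 + c3 = 0 (check each entry), so rank(O) ≤ 2.
The 2×2 minor from rows 1, 2, columns 1, 2 is 0·7 - 1·(-4) = 0 - (-4) = 4 ≠ 0, so rank(O) = 2.
rank(O) = 2 < n = 3, so the pair (A, C) is not completely observable.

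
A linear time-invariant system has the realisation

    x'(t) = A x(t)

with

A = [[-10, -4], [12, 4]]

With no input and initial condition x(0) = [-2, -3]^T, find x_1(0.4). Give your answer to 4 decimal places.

2.5654

det(sI - A) = s^2 - (tr A)s + det A, with tr A = (-10) + 4 = -6 and det A = (-10)·4 - (-4)·12 = -40 - (-48) = 8.
So p(s) = det(sI - A) = s^2 + 6s + 8.
Factor s^2 + 6s + 8: two numbers with sum -6 and product 8 are -2 and -4, so s^2 + 6s + 8 = (s + 2)(s + 4).
Hence p(s) = (s + 2) (s + 4), with roots -4, -2.
The eigenvalues -4, -2 are distinct and real, so A is diagonalisable and x(t) = e^{At} x(0) = V diag(e^{λ_i t}) V^{-1} x(0), where the columns of V are the eigenvectors.
λ = -4: A - (-4)I = [[-6, -4], [12, 8]]. Row 1 gives (-6)·v1 + (-4)·v2 = 0, so take v_1 = [2, -3]^T.
λ = -2: A - (-2)I = [[-8, -4], [12, 6]]. Row 1 gives (-8)·v1 + (-4)·v2 = 0, so take v_2 = [1, -2]^T.
V = [v_1 v_2] = [[2, 1], [-3, -2]] has det V = -1, so V^{-1} = adj(V)/det V = [[2, 1], [-3, -2]].
Modal coordinates z(0) = V^{-1} x(0): 2·(-2) + 1·(-3) = -7; (-3)·(-2) + (-2)·(-3) = 12; so z(0) = [-7, 12]^T.
x_1(t) = Σ_i (v_i)_1 · z_i(0) · e^{λ_i t} (row 1 of V times the modal terms).
x_1(0.4) = 2·(-7)·e^{-4·0.4} + 1·12·e^{-2·0.4} = (-14)·0.201897 + 12·0.449329 = 2.5654.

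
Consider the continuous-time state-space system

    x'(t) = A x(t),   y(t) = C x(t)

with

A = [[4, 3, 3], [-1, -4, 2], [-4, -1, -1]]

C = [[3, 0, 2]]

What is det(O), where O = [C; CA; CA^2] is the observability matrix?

CA = [[4, 7, 7]]
CA^2 = [[-19, -23, 19]]
Observability matrix O = [C; CA; CA^2] = [[3, 0, 2], [4, 7, 7], [-19, -23, 19]]
Expanding along the first row, det(O) = 3·(7·19 - 7·(-23)) - 0·(4·19 - 7·(-19)) + 2·(4·(-23) - 7·(-19)) = 3·294 - 0·209 + 2·41 = 964
Since det(O) ≠ 0, rank(O) = 3 and the system is completely observable.

964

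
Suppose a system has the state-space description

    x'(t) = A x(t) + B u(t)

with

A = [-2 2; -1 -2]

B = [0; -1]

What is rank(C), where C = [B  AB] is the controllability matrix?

AB = [[-2], [2]]
Controllability matrix C = [B  AB] = [[0, -2], [-1, 2]]
det(C) = 0·2 - (-2)·(-1) = 0 - 2 = -2 ≠ 0, so rank(C) = 2.
rank(C) = 2 = n, so the pair (A, B) is completely controllable.

2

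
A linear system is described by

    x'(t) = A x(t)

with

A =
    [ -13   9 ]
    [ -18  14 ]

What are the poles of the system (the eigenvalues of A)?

det(sI - A) = s^2 - (tr A)s + det A, with tr A = (-13) + 14 = 1 and det A = (-13)·14 - 9·(-18) = -182 - (-162) = -20.
So p(s) = det(sI - A) = s^2 - s - 20.
Factor s^2 - s - 20: two numbers with sum 1 and product -20 are 5 and -4, so s^2 - s - 20 = (s - 5)(s + 4).
Hence p(s) = (s - 5) (s + 4), with roots -4, 5.
At least one eigenvalue has non-negative real part, so the system is not asymptotically stable.

-4, 5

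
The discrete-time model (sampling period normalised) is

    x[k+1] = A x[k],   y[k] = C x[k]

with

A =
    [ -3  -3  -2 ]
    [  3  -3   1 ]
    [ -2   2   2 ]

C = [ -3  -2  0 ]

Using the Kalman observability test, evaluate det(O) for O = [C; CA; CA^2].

-1439

CA = [[3, 15, 4]]
CA^2 = [[28, -46, 17]]
Observability matrix O = [C; CA; CA^2] = [[-3, -2, 0], [3, 15, 4], [28, -46, 17]]
Expanding along the first row, det(O) = (-3)·(15·17 - 4·(-46)) - (-2)·(3·17 - 4·28) + 0·(3·(-46) - 15·28) = (-3)·439 - (-2)·(-61) + 0·(-558) = -1439
Since det(O) ≠ 0, rank(O) = 3 and the system is completely observable.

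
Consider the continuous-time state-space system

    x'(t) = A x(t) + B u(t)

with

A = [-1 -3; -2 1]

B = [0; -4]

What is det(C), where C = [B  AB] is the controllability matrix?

AB = [[12], [-4]]
Controllability matrix C = [B  AB] = [[0, 12], [-4, -4]]
det(C) = 0·(-4) - 12·(-4) = 0 - (-48) = 48
Since det(C) ≠ 0, rank(C) = 2 and the system is completely controllable.

48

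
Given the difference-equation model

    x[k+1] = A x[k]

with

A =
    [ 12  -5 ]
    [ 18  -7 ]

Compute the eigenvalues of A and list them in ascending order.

det(zI - A) = z^2 - (tr A)z + det A, with tr A = 12 + (-7) = 5 and det A = 12·(-7) - (-5)·18 = -84 - (-90) = 6.
So p(z) = det(zI - A) = z^2 - 5z + 6.
Factor z^2 - 5z + 6: two numbers with sum 5 and product 6 are 3 and 2, so z^2 - 5z + 6 = (z - 3)(z - 2).
Hence p(z) = (z - 3) (z - 2), with roots 2, 3.

2, 3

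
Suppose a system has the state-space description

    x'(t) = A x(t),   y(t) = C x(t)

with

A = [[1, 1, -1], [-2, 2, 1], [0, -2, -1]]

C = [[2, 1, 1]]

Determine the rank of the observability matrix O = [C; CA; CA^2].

3

CA = [[0, 2, -2]]
CA^2 = [[-4, 8, 4]]
Observability matrix O = [C; CA; CA^2] = [[2, 1, 1], [0, 2, -2], [-4, 8, 4]]
det(O) = 2·(2·4 - (-2)·8) - 1·(0·4 - (-2)·(-4)) + 1·(0·8 - 2·(-4)) = 2·24 - 1·(-8) + 1·8 = 64 ≠ 0, so rank(O) = 3.
rank(O) = 3 = n, so the pair (A, C) is completely observable.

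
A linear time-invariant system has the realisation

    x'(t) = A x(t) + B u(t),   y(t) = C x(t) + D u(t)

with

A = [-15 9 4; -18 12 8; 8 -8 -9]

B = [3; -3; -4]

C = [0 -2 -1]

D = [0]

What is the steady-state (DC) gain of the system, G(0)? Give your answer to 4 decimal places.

G(0) = C(-A)^{-1}B + D = -C A^{-1} B + D.
det A = -30, so A^{-1} = (1/-30)·adj(A) = [[22/15, -49/30, -4/5], [49/15, -103/30, -8/5], [-8/5, 8/5, 3/5]]
A^{-1} B = [25/2, 53/2, -12]^T
C A^{-1} B = -41
G(0) = D - C A^{-1} B = 0 - (-41) = 41

41.0000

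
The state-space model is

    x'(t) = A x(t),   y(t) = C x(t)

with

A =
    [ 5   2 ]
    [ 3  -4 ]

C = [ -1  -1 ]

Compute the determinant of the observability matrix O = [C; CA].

CA = [[-8, 2]]
Observability matrix O = [C; CA] = [[-1, -1], [-8, 2]]
det(O) = (-1)·2 - (-1)·(-8) = -2 - 8 = -10
Since det(O) ≠ 0, rank(O) = 2 and the system is completely observable.

-10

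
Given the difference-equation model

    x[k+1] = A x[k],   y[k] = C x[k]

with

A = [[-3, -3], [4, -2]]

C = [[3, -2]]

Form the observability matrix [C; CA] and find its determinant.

CA = [[-17, -5]]
Observability matrix O = [C; CA] = [[3, -2], [-17, -5]]
det(O) = 3·(-5) - (-2)·(-17) = -15 - 34 = -49
Since det(O) ≠ 0, rank(O) = 2 and the system is completely observable.

-49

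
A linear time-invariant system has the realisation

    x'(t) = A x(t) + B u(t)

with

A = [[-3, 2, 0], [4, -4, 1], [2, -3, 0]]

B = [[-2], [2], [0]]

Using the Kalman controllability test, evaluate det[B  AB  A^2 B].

AB = [[10], [-16], [-10]]
A^2B = [[-62], [94], [68]]
Controllability matrix C = [B  AB  A^2B] = [[-2, 10, -62], [2, -16, 94], [0, -10, 68]]
Expanding along the first row, det(C) = (-2)·((-16)·68 - 94·(-10)) - 10·(2·68 - 94·0) + (-62)·(2·(-10) - (-16)·0) = (-2)·(-148) - 10·136 + (-62)·(-20) = 176
Since det(C) ≠ 0, rank(C) = 3 and the system is completely controllable.

176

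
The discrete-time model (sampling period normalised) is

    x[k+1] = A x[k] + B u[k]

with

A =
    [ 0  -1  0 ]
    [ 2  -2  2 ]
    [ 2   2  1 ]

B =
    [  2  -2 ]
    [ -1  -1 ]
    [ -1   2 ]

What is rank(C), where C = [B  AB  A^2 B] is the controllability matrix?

3

AB = [[1, 1], [4, 2], [1, -4]]
A^2B = [[-4, -2], [-4, -10], [11, 2]]
Controllability matrix C = [B  AB  A^2B] = [[2, -2, 1, 1, -4, -2], [-1, -1, 4, 2, -4, -10], [-1, 2, 1, -4, 11, 2]]
Take the 3×3 submatrix of C formed by columns 1, 2, 3: [[2, -2, 1], [-1, -1, 4], [-1, 2, 1]]. Its determinant is 2·((-1)·1 - 4·2) - (-2)·((-1)·1 - 4·(-1)) + 1·((-1)·2 - (-1)·(-1)) = 2·(-9) - (-2)·3 + 1·(-3) = -15 ≠ 0.
So rank(C) ≥ 3; since C has 3 rows, rank(C) = 3.
rank(C) = 3 = n, so the pair (A, B) is completely controllable.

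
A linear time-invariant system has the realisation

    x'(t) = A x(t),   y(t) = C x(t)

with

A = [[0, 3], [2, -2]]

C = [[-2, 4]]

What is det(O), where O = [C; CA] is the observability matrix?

CA = [[8, -14]]
Observability matrix O = [C; CA] = [[-2, 4], [8, -14]]
det(O) = (-2)·(-14) - 4·8 = 28 - 32 = -4
Since det(O) ≠ 0, rank(O) = 2 and the system is completely observable.

-4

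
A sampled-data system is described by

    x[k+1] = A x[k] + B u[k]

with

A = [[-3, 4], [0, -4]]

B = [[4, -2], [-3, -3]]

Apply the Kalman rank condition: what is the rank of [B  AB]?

2

AB = [[-24, -6], [12, 12]]
Controllability matrix C = [B  AB] = [[4, -2, -24, -6], [-3, -3, 12, 12]]
Take the 2×2 submatrix of C formed by columns 1, 2: [[4, -2], [-3, -3]]. Its determinant is 4·(-3) - (-2)·(-3) = -12 - 6 = -18 ≠ 0.
So rank(C) ≥ 2; since C has 2 rows, rank(C) = 2.
rank(C) = 2 = n, so the pair (A, B) is completely controllable.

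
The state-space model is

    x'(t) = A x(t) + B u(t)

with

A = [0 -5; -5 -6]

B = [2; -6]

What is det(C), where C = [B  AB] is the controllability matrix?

AB = [[30], [26]]
Controllability matrix C = [B  AB] = [[2, 30], [-6, 26]]
det(C) = 2·26 - 30·(-6) = 52 - (-180) = 232
Since det(C) ≠ 0, rank(C) = 2 and the system is completely controllable.

232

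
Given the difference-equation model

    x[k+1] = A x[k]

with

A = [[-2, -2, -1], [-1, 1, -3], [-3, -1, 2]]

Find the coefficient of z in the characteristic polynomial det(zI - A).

Expand det(zI - A) for the 3×3 matrix.
p(z) = z^3 - z^2 - 12z + 24.
(Check: constant term = det(-A) = (-1)^3 det A = 24; coefficient of z^2 = -tr A = -1.)
The coefficient of z is -12.

-12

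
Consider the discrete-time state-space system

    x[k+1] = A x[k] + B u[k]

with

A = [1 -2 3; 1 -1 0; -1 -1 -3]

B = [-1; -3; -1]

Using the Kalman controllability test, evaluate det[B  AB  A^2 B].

AB = [[2], [2], [7]]
A^2B = [[19], [0], [-25]]
Controllability matrix C = [B  AB  A^2B] = [[-1, 2, 19], [-3, 2, 0], [-1, 7, -25]]
Expanding along the first row, det(C) = (-1)·(2·(-25) - 0·7) - 2·((-3)·(-25) - 0·(-1)) + 19·((-3)·7 - 2·(-1)) = (-1)·(-50) - 2·75 + 19·(-19) = -461
Since det(C) ≠ 0, rank(C) = 3 and the system is completely controllable.

-461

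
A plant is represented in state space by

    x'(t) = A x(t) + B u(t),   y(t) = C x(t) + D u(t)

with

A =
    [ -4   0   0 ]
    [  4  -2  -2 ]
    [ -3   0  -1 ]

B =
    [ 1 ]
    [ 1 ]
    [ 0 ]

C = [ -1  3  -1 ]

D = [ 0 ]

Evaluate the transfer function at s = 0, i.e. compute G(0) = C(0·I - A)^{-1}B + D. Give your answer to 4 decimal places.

G(0) = C(-A)^{-1}B + D = -C A^{-1} B + D.
det A = -8, so A^{-1} = (1/-8)·adj(A) = [[-1/4, 0, 0], [-5/4, -1/2, 1], [3/4, 0, -1]]
A^{-1} B = [-1/4, -7/4, 3/4]^T
C A^{-1} B = -23/4
G(0) = D - C A^{-1} B = 0 - (-23/4) = 23/4 ≈ 5.7500

5.7500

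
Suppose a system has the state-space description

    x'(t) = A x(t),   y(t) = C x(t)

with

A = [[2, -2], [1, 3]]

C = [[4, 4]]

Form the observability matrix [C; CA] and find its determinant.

CA = [[12, 4]]
Observability matrix O = [C; CA] = [[4, 4], [12, 4]]
det(O) = 4·4 - 4·12 = 16 - 48 = -32
Since det(O) ≠ 0, rank(O) = 2 and the system is completely observable.

-32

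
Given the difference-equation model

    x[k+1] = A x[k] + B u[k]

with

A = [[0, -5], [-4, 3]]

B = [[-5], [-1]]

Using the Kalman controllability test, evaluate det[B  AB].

AB = [[5], [17]]
Controllability matrix C = [B  AB] = [[-5, 5], [-1, 17]]
det(C) = (-5)·17 - 5·(-1) = -85 - (-5) = -80
Since det(C) ≠ 0, rank(C) = 2 and the system is completely controllable.

-80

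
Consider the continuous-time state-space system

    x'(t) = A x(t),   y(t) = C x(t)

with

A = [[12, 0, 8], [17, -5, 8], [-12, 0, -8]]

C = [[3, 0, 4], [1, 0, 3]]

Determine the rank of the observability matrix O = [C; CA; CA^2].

CA = [[-12, 0, -8], [-24, 0, -16]]
CA^2 = [[-48, 0, -32], [-96, 0, -64]]
Observability matrix O = [C; CA; CA^2] = [[3, 0, 4], [1, 0, 3], [-12, 0, -8], [-24, 0, -16], [-48, 0, -32], [-96, 0, -64]]
Column 2 of O is identically zero, so rank(O) ≤ 2.
The 2×2 minor from rows 1, 2, columns 1, 3 is 3·3 - 4·1 = 9 - 4 = 5 ≠ 0, so rank(O) = 2.
rank(O) = 2 < n = 3, so the pair (A, C) is not completely observable.

2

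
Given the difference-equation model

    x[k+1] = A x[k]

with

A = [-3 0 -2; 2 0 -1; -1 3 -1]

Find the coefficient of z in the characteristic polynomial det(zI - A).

Expand det(zI - A) for the 3×3 matrix.
p(z) = z^3 + 4z^2 + 4z + 21.
(Check: constant term = det(-A) = (-1)^3 det A = 21; coefficient of z^2 = -tr A = 4.)
The coefficient of z is 4.

4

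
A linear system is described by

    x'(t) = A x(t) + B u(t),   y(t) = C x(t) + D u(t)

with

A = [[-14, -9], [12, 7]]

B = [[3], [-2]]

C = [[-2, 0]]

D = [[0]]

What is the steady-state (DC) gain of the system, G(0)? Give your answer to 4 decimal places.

0.6000

G(0) = C(-A)^{-1}B + D = -C A^{-1} B + D.
det A = 10, so A^{-1} = (1/10)·adj(A) = [[7/10, 9/10], [-6/5, -7/5]]
A^{-1} B = [3/10, -4/5]^T
C A^{-1} B = -3/5
G(0) = D - C A^{-1} B = 0 - (-3/5) = 3/5 ≈ 0.6000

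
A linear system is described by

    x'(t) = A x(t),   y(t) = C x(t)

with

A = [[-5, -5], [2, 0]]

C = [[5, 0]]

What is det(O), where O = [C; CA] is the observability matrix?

CA = [[-25, -25]]
Observability matrix O = [C; CA] = [[5, 0], [-25, -25]]
det(O) = 5·(-25) - 0·(-25) = -125 - 0 = -125
Since det(O) ≠ 0, rank(O) = 2 and the system is completely observable.

-125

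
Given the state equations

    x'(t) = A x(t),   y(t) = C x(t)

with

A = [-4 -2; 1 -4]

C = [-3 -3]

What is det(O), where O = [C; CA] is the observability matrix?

-27

CA = [[9, 18]]
Observability matrix O = [C; CA] = [[-3, -3], [9, 18]]
det(O) = (-3)·18 - (-3)·9 = -54 - (-27) = -27
Since det(O) ≠ 0, rank(O) = 2 and the system is completely observable.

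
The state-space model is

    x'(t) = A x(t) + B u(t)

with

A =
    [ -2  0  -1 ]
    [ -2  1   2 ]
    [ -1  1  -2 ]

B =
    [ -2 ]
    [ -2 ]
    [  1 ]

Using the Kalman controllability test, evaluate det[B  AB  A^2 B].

AB = [[3], [4], [-2]]
A^2B = [[-4], [-6], [5]]
Controllability matrix C = [B  AB  A^2B] = [[-2, 3, -4], [-2, 4, -6], [1, -2, 5]]
Expanding along the first row, det(C) = (-2)·(4·5 - (-6)·(-2)) - 3·((-2)·5 - (-6)·1) + (-4)·((-2)·(-2) - 4·1) = (-2)·8 - 3·(-4) + (-4)·0 = -4
Since det(C) ≠ 0, rank(C) = 3 and the system is completely controllable.

-4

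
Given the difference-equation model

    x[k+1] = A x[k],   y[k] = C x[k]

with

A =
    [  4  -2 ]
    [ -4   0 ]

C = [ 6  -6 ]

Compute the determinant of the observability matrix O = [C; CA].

CA = [[48, -12]]
Observability matrix O = [C; CA] = [[6, -6], [48, -12]]
det(O) = 6·(-12) - (-6)·48 = -72 - (-288) = 216
Since det(O) ≠ 0, rank(O) = 2 and the system is completely observable.

216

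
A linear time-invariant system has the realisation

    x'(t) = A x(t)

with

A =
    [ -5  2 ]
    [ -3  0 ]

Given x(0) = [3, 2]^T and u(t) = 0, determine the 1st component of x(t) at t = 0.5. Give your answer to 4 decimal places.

det(sI - A) = s^2 - (tr A)s + det A, with tr A = (-5) + 0 = -5 and det A = (-5)·0 - 2·(-3) = 0 - (-6) = 6.
So p(s) = det(sI - A) = s^2 + 5s + 6.
Factor s^2 + 5s + 6: two numbers with sum -5 and product 6 are -2 and -3, so s^2 + 5s + 6 = (s + 2)(s + 3).
Hence p(s) = (s + 2) (s + 3), with roots -3, -2.
The eigenvalues -3, -2 are distinct and real, so A is diagonalisable and x(t) = e^{At} x(0) = V diag(e^{λ_i t}) V^{-1} x(0), where the columns of V are the eigenvectors.
λ = -3: A - (-3)I = [[-2, 2], [-3, 3]]. Row 1 gives (-2)·v1 + 2·v2 = 0, so take v_1 = [1, 1]^T.
λ = -2: A - (-2)I = [[-3, 2], [-3, 2]]. Row 1 gives (-3)·v1 + 2·v2 = 0, so take v_2 = [-2, -3]^T.
V = [v_1 v_2] = [[1, -2], [1, -3]] has det V = -1, so V^{-1} = adj(V)/det V = [[3, -2], [1, -1]].
Modal coordinates z(0) = V^{-1} x(0): 3·3 + (-2)·2 = 5; 1·3 + (-1)·2 = 1; so z(0) = [5, 1]^T.
x_1(t) = Σ_i (v_i)_1 · z_i(0) · e^{λ_i t} (row 1 of V times the modal terms).
x_1(0.5) = 1·5·e^{-3·0.5} + (-2)·1·e^{-2·0.5} = 5·0.223130 + (-2)·0.367879 = 0.3799.

0.3799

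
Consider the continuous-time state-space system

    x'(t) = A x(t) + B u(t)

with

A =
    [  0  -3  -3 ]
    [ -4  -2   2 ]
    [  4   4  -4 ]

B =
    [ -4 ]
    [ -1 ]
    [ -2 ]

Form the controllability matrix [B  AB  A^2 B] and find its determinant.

-1012

AB = [[9], [14], [-12]]
A^2B = [[-6], [-88], [140]]
Controllability matrix C = [B  AB  A^2B] = [[-4, 9, -6], [-1, 14, -88], [-2, -12, 140]]
Expanding along the first row, det(C) = (-4)·(14·140 - (-88)·(-12)) - 9·((-1)·140 - (-88)·(-2)) + (-6)·((-1)·(-12) - 14·(-2)) = (-4)·904 - 9·(-316) + (-6)·40 = -1012
Since det(C) ≠ 0, rank(C) = 3 and the system is completely controllable.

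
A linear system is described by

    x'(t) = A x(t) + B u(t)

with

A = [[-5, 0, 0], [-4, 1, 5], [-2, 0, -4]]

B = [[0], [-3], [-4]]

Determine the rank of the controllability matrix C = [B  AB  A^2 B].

2

AB = [[0], [-23], [16]]
A^2B = [[0], [57], [-64]]
Controllability matrix C = [B  AB  A^2B] = [[0, 0, 0], [-3, -23, 57], [-4, 16, -64]]
Row 1 of C is identically zero, so rank(C) ≤ 2.
The 2×2 minor from rows 2, 3, columns 1, 2 is (-3)·16 - (-23)·(-4) = -48 - 92 = -140 ≠ 0, so rank(C) = 2.
rank(C) = 2 < n = 3, so the pair (A, B) is not completely controllable.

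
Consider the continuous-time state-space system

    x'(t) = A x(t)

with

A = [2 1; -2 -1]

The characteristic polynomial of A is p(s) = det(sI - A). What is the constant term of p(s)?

0

For a 2×2 matrix, det(sI - A) = s^2 - (tr A)s + det A.
tr A = 1, det A = 0.
So p(s) = s^2 - s.
The constant term is 0.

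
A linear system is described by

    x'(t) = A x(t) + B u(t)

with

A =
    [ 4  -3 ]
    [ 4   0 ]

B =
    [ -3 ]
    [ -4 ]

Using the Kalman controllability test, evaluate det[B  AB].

AB = [[0], [-12]]
Controllability matrix C = [B  AB] = [[-3, 0], [-4, -12]]
det(C) = (-3)·(-12) - 0·(-4) = 36 - 0 = 36
Since det(C) ≠ 0, rank(C) = 2 and the system is completely controllable.

36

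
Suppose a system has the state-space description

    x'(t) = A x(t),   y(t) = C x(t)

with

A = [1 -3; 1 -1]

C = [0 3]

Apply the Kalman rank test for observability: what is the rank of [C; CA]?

2

CA = [[3, -3]]
Observability matrix O = [C; CA] = [[0, 3], [3, -3]]
det(O) = 0·(-3) - 3·3 = 0 - 9 = -9 ≠ 0, so rank(O) = 2.
rank(O) = 2 = n, so the pair (A, C) is completely observable.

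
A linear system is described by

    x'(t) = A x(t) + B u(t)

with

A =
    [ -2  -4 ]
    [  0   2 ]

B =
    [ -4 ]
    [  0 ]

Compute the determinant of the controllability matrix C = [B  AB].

AB = [[8], [0]]
Controllability matrix C = [B  AB] = [[-4, 8], [0, 0]]
det(C) = (-4)·0 - 8·0 = 0 - 0 = 0
Since det(C) = 0, rank(C) < 2 and the system is not completely controllable.

0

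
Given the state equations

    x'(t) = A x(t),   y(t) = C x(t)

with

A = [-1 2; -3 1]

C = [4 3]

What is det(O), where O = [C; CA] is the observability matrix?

CA = [[-13, 11]]
Observability matrix O = [C; CA] = [[4, 3], [-13, 11]]
det(O) = 4·11 - 3·(-13) = 44 - (-39) = 83
Since det(O) ≠ 0, rank(O) = 2 and the system is completely observable.

83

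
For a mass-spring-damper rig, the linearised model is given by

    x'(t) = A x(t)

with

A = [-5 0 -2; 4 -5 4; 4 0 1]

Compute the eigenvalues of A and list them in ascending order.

det(sI - A) = s^3 - (tr A)s^2 + (M11 + M22 + M33)s - det A, where Mii is the 2×2 principal minor of A obtained by deleting row i and column i.
tr A = (-5) + (-5) + 1 = -9; M11 = (-5)·1 - 4·0 = -5 - 0 = -5; M22 = (-5)·1 - (-2)·4 = -5 - (-8) = 3; M33 = (-5)·(-5) - 0·4 = 25 - 0 = 25; sum of minors = 23.
det A = (-5)·((-5)·1 - 4·0) - 0·(4·1 - 4·4) + (-2)·(4·0 - (-5)·4) = (-5)·(-5) - 0·(-12) + (-2)·20 = -15.
So p(s) = det(sI - A) = s^3 + 9s^2 + 23s + 15.
Rational-root test: any integer root divides 15. Testing small divisors, s = -1 works: p(-1) = -1 + 9 + (-23) + 15 = 0, so (s + 1) is a factor.
Dividing, p(s) = (s + 1)(s^2 + 8s + 15).
Factor s^2 + 8s + 15: two numbers with sum -8 and product 15 are -3 and -5, so s^2 + 8s + 15 = (s + 3)(s + 5).
Hence p(s) = (s + 1) (s + 3) (s + 5), with roots -5, -3, -1.
All eigenvalues have negative real part, so the system is asymptotically stable.

-5, -3, -1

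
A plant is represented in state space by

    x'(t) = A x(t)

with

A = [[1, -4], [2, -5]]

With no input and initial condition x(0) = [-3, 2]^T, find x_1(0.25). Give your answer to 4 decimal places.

-4.4814

det(sI - A) = s^2 - (tr A)s + det A, with tr A = 1 + (-5) = -4 and det A = 1·(-5) - (-4)·2 = -5 - (-8) = 3.
So p(s) = det(sI - A) = s^2 + 4s + 3.
Factor s^2 + 4s + 3: two numbers with sum -4 and product 3 are -1 and -3, so s^2 + 4s + 3 = (s + 1)(s + 3).
Hence p(s) = (s + 1) (s + 3), with roots -3, -1.
The eigenvalues -3, -1 are distinct and real, so A is diagonalisable and x(t) = e^{At} x(0) = V diag(e^{λ_i t}) V^{-1} x(0), where the columns of V are the eigenvectors.
λ = -3: A - (-3)I = [[4, -4], [2, -2]]. Row 1 gives 4·v1 + (-4)·v2 = 0, so take v_1 = [1, 1]^T.
λ = -1: A - (-1)I = [[2, -4], [2, -4]]. Row 1 gives 2·v1 + (-4)·v2 = 0, so take v_2 = [-2, -1]^T.
V = [v_1 v_2] = [[1, -2], [1, -1]] has det V = 1, so V^{-1} = adj(V)/det V = [[-1, 2], [-1, 1]].
Modal coordinates z(0) = V^{-1} x(0): (-1)·(-3) + 2·2 = 7; (-1)·(-3) + 1·2 = 5; so z(0) = [7, 5]^T.
x_1(t) = Σ_i (v_i)_1 · z_i(0) · e^{λ_i t} (row 1 of V times the modal terms).
x_1(0.25) = 1·7·e^{-3·0.25} + (-2)·5·e^{-1·0.25} = 7·0.472367 + (-10)·0.778801 = -4.4814.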